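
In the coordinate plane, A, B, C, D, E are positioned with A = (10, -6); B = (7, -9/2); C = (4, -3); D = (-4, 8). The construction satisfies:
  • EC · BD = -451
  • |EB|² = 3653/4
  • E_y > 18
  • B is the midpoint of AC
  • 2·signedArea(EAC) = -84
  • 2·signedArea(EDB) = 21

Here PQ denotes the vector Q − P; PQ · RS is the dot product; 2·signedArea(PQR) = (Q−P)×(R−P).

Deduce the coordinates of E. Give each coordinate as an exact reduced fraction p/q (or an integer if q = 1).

1. E_x = -12  [2·signedArea(EDB) = 21 ∩ EC · BD = -451]
2. E_y = 19  [2·signedArea(EDB) = 21 ∩ EC · BD = -451]
   → E = (-12, 19)

E = (-12, 19)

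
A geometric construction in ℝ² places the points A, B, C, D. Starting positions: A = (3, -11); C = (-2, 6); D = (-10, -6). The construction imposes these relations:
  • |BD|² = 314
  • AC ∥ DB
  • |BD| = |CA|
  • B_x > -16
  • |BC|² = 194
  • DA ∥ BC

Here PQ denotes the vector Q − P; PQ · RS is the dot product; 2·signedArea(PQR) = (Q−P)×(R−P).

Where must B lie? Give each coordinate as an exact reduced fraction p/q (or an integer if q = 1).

B = (-15, 11)

1. B_x = -15  [DA ∥ BC ∩ AC ∥ DB]
2. B_y = 11  [DA ∥ BC ∩ AC ∥ DB]
   → B = (-15, 11)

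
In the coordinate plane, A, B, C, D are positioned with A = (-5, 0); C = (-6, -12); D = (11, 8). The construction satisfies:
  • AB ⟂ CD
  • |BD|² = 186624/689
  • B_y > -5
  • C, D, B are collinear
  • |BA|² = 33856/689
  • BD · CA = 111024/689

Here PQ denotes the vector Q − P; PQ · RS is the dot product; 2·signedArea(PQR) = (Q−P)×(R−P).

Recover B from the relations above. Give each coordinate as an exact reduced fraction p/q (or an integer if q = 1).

1. B_x = 235/689  [C, D, B are collinear ∩ AB ⟂ CD]
2. B_y = -3128/689  [C, D, B are collinear ∩ AB ⟂ CD]
   → B = (235/689, -3128/689)

B = (235/689, -3128/689)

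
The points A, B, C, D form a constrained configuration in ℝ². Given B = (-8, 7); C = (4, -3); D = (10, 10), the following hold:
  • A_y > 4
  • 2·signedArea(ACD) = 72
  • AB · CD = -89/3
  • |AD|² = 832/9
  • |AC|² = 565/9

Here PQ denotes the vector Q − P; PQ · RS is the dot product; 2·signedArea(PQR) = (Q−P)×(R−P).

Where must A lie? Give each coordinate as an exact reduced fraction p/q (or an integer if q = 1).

1. A_x = 2  [AB · CD = -89/3 ∩ 2·signedArea(ACD) = 72]
2. A_y = 14/3  [AB · CD = -89/3 ∩ 2·signedArea(ACD) = 72]
   → A = (2, 14/3)

A = (2, 14/3)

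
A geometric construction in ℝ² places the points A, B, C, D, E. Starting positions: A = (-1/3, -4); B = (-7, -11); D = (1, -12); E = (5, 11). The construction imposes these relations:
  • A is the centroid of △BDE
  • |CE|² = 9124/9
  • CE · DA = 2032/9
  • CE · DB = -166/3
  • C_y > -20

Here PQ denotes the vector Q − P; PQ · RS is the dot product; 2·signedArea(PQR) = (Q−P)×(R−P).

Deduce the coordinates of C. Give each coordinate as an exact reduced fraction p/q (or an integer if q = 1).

C = (-17/3, -19)

1. C_x = -17/3  [CE · DB = -166/3 ∩ CE · DA = 2032/9]
2. C_y = -19  [CE · DB = -166/3 ∩ CE · DA = 2032/9]
   → C = (-17/3, -19)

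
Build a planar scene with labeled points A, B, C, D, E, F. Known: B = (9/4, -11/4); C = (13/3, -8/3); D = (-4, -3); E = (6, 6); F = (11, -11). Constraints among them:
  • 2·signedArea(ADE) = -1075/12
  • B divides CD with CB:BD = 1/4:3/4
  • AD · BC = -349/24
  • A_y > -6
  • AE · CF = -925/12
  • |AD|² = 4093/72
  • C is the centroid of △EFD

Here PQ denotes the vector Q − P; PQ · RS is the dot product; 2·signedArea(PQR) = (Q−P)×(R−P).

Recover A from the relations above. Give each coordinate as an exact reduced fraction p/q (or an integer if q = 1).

A = (37/12, -67/12)

1. A_x = 37/12  [AE · CF = -925/12 ∩ AD · BC = -349/24]
2. A_y = -67/12  [AE · CF = -925/12 ∩ AD · BC = -349/24]
   → A = (37/12, -67/12)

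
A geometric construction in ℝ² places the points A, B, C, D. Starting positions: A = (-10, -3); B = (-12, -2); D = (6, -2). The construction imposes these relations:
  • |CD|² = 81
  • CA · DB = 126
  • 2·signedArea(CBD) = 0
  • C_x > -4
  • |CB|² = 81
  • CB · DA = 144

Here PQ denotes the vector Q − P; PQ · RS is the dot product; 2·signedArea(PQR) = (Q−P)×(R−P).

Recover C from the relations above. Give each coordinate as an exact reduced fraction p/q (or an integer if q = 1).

C = (-3, -2)

1. C_x = -3  [2·signedArea(CBD) = 0 ∩ CA · DB = 126]
2. C_y = -2  [2·signedArea(CBD) = 0 ∩ CA · DB = 126]
   → C = (-3, -2)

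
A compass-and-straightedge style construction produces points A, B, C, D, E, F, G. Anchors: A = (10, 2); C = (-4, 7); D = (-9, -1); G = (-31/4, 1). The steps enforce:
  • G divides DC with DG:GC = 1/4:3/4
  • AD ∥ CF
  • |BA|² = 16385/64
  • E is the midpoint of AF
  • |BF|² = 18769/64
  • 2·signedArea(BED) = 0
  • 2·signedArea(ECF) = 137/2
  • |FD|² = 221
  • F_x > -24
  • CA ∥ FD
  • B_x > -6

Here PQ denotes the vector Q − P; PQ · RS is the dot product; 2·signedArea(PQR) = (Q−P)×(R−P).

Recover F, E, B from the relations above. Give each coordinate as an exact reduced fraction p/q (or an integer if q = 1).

1. F_x = -23  [CA ∥ FD ∩ AD ∥ CF]
2. F_y = 4  [CA ∥ FD ∩ AD ∥ CF]
   → F = (-23, 4)
3. E_x = -13/2  [E is the midpoint of AF]
4. E_y = 3  [E is the midpoint of AF]
   → E = (-13/2, 3)
5. B_x = -47/8  [line 4·x + -5/2·y + 67/2 = 0 ∩ |BF|² = 18769/64]
6. B_y = 4  [line 4·x + -5/2·y + 67/2 = 0 ∩ |BF|² = 18769/64]
   → B = (-47/8, 4)

B = (-47/8, 4)
E = (-13/2, 3)
F = (-23, 4)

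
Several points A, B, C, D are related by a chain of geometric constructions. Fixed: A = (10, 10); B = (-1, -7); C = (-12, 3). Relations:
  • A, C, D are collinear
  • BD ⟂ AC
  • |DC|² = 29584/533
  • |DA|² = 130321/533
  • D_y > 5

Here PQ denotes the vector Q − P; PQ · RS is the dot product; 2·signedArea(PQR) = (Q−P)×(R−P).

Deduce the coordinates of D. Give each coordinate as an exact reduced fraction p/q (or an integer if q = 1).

D = (-2612/533, 2803/533)

1. D_x = -2612/533  [A, C, D are collinear ∩ BD ⟂ AC]
2. D_y = 2803/533  [A, C, D are collinear ∩ BD ⟂ AC]
   → D = (-2612/533, 2803/533)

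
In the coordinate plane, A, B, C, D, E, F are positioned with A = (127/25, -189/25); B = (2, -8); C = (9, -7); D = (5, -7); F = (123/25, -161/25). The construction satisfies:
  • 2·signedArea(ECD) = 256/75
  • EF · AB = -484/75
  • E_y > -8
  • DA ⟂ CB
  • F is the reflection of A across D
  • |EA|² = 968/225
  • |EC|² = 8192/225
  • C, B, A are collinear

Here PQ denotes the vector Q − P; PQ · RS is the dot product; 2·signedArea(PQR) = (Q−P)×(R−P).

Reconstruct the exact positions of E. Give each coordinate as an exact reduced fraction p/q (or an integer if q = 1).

E = (227/75, -589/75)

1. E_x = 227/75  [2·signedArea(ECD) = 256/75 ∩ EF · AB = -484/75]
2. E_y = -589/75  [2·signedArea(ECD) = 256/75 ∩ EF · AB = -484/75]
   → E = (227/75, -589/75)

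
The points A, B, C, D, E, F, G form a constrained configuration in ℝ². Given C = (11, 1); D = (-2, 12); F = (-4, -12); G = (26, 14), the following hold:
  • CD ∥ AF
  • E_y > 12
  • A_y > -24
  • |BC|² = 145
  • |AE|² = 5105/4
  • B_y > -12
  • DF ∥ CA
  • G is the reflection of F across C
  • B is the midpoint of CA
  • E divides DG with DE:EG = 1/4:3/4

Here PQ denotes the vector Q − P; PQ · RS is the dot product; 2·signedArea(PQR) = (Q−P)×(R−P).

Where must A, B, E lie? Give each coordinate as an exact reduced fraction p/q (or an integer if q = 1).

1. A_x = 9  [CD ∥ AF ∩ DF ∥ CA]
2. A_y = -23  [CD ∥ AF ∩ DF ∥ CA]
   → A = (9, -23)
3. B_x = 10  [B is the midpoint of CA]
4. B_y = -11  [B is the midpoint of CA]
   → B = (10, -11)
5. E_x = 5  [E divides DG with DE:EG = 1/4:3/4]
6. E_y = 25/2  [E divides DG with DE:EG = 1/4:3/4]
   → E = (5, 25/2)

A = (9, -23)
B = (10, -11)
E = (5, 25/2)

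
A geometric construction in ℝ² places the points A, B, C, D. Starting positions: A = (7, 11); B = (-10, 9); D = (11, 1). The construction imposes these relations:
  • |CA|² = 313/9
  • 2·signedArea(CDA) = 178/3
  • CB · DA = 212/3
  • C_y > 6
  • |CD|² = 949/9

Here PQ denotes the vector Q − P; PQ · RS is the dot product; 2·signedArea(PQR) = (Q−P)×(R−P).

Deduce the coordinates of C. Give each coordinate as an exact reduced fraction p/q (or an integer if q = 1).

C = (8/3, 7)

1. C_x = 8/3  [CB · DA = 212/3 ∩ 2·signedArea(CDA) = 178/3]
2. C_y = 7  [CB · DA = 212/3 ∩ 2·signedArea(CDA) = 178/3]
   → C = (8/3, 7)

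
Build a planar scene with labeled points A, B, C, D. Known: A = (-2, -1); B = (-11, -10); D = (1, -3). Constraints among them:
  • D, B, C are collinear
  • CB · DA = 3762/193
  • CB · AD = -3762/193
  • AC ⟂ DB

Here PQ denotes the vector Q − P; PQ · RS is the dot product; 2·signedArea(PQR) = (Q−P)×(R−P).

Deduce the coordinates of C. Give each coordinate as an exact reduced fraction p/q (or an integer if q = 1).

C = (-71/193, -733/193)

1. C_x = -71/193  [D, B, C are collinear ∩ AC ⟂ DB]
2. C_y = -733/193  [D, B, C are collinear ∩ AC ⟂ DB]
   → C = (-71/193, -733/193)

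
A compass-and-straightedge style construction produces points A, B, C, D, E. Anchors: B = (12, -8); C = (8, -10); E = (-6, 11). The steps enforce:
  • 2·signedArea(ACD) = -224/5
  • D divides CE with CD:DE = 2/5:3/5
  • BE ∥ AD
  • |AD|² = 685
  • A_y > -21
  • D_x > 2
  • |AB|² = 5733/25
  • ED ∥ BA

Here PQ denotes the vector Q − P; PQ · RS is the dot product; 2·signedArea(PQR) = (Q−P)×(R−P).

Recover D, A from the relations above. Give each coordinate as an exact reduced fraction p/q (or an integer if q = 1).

A = (102/5, -103/5)
D = (12/5, -8/5)

1. D_x = 12/5  [D divides CE with CD:DE = 2/5:3/5]
2. D_y = -8/5  [D divides CE with CD:DE = 2/5:3/5]
   → D = (12/5, -8/5)
3. A_x = 102/5  [BE ∥ AD ∩ ED ∥ BA]
4. A_y = -103/5  [BE ∥ AD ∩ ED ∥ BA]
   → A = (102/5, -103/5)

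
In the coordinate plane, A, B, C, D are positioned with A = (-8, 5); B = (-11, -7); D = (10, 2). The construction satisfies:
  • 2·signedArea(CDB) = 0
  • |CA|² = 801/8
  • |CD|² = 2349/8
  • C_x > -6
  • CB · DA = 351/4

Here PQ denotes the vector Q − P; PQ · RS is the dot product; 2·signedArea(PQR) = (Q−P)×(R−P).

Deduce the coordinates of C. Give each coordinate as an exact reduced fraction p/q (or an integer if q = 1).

C = (-23/4, -19/4)

1. C_x = -23/4  [2·signedArea(CDB) = 0 ∩ CB · DA = 351/4]
2. C_y = -19/4  [2·signedArea(CDB) = 0 ∩ CB · DA = 351/4]
   → C = (-23/4, -19/4)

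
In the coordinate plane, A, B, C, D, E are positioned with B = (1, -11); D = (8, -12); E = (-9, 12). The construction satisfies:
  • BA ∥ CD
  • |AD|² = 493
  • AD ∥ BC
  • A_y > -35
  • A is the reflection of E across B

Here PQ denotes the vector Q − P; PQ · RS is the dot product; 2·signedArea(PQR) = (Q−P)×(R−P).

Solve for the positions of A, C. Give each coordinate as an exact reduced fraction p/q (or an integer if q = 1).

A = (11, -34)
C = (-2, 11)

1. A_x = 11  [A is the reflection of E across B]
2. A_y = -34  [A is the reflection of E across B]
   → A = (11, -34)
3. C_x = -2  [BA ∥ CD ∩ AD ∥ BC]
4. C_y = 11  [BA ∥ CD ∩ AD ∥ BC]
   → C = (-2, 11)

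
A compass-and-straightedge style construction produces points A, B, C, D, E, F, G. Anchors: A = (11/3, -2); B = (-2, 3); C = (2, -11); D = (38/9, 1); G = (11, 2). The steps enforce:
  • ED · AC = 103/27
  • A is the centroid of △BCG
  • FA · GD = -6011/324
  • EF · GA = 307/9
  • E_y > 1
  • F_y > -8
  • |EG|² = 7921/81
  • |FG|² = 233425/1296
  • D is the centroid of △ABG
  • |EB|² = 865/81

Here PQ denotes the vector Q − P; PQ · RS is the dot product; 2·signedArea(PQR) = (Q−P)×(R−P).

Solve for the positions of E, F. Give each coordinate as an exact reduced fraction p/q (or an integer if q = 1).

E = (10/9, 2)
F = (16/9, -31/4)

1. E_x = 10/9  [line 5/3·x + 9·y + -536/27 = 0 ∩ |EG|² = 7921/81]
2. E_y = 2  [line 5/3·x + 9·y + -536/27 = 0 ∩ |EG|² = 7921/81]
   → E = (10/9, 2)
3. F_x = 16/9  [EF · GA = 307/9 ∩ FA · GD = -6011/324]
4. F_y = -31/4  [EF · GA = 307/9 ∩ FA · GD = -6011/324]
   → F = (16/9, -31/4)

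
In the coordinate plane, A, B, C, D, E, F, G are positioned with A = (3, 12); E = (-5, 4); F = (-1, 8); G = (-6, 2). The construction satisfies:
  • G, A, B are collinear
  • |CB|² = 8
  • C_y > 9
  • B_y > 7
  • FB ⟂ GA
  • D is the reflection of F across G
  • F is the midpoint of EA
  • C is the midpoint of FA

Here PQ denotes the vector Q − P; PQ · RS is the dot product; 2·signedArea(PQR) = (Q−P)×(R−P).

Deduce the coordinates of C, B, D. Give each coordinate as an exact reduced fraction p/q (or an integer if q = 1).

1. C_x = 1  [C is the midpoint of FA]
2. C_y = 10  [C is the midpoint of FA]
   → C = (1, 10)
3. B_x = -141/181  [G, A, B are collinear ∩ FB ⟂ GA]
4. B_y = 1412/181  [G, A, B are collinear ∩ FB ⟂ GA]
   → B = (-141/181, 1412/181)
5. D_x = -11  [D is the reflection of F across G]
6. D_y = -4  [D is the reflection of F across G]
   → D = (-11, -4)

B = (-141/181, 1412/181)
C = (1, 10)
D = (-11, -4)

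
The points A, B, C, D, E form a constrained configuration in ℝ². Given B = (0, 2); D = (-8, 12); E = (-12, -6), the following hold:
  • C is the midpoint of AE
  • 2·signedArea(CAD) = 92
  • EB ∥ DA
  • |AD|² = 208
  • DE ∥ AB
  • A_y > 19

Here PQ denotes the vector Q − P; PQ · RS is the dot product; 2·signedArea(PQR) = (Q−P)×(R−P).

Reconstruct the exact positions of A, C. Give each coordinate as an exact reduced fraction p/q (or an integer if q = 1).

A = (4, 20)
C = (-4, 7)

1. A_x = 4  [DE ∥ AB ∩ EB ∥ DA]
2. A_y = 20  [DE ∥ AB ∩ EB ∥ DA]
   → A = (4, 20)
3. C_x = -4  [C is the midpoint of AE]
4. C_y = 7  [C is the midpoint of AE]
   → C = (-4, 7)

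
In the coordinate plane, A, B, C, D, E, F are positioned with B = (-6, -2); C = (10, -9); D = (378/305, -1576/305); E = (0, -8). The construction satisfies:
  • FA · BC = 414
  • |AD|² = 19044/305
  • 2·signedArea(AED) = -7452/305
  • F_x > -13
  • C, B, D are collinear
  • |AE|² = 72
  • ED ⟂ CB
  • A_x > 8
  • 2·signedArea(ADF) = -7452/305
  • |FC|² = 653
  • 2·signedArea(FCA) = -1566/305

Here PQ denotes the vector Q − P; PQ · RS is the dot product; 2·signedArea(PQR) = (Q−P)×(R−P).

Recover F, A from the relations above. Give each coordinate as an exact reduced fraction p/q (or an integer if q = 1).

A = (2586/305, -2542/305)
F = (-12, 4)

1. A_x = 2586/305  [line -864/305·x + 378/305·y + 10476/305 = 0 ∩ |AE|² = 72]
2. A_y = -2542/305  [line -864/305·x + 378/305·y + 10476/305 = 0 ∩ |AE|² = 72]
   → A = (2586/305, -2542/305)
3. F_x = -12  [FA · BC = 414 ∩ 2·signedArea(ADF) = -7452/305]
4. F_y = 4  [FA · BC = 414 ∩ 2·signedArea(ADF) = -7452/305]
   → F = (-12, 4)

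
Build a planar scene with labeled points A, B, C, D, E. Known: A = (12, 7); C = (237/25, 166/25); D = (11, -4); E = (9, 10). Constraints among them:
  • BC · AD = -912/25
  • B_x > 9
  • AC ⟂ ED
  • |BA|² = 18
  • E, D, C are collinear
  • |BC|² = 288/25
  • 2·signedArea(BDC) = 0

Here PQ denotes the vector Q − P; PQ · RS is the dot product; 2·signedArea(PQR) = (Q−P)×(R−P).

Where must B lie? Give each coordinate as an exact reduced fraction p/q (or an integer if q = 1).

1. B_x = 249/25  [2·signedArea(BDC) = 0 ∩ BC · AD = -912/25]
2. B_y = 82/25  [2·signedArea(BDC) = 0 ∩ BC · AD = -912/25]
   → B = (249/25, 82/25)

B = (249/25, 82/25)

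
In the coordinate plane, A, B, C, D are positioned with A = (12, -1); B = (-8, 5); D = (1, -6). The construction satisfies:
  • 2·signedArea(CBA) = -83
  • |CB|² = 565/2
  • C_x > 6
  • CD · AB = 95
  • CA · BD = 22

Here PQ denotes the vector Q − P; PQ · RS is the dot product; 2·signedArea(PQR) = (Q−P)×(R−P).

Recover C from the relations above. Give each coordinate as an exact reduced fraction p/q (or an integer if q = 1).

1. C_x = 13/2  [2·signedArea(CBA) = -83 ∩ CA · BD = 22]
2. C_y = -7/2  [2·signedArea(CBA) = -83 ∩ CA · BD = 22]
   → C = (13/2, -7/2)

C = (13/2, -7/2)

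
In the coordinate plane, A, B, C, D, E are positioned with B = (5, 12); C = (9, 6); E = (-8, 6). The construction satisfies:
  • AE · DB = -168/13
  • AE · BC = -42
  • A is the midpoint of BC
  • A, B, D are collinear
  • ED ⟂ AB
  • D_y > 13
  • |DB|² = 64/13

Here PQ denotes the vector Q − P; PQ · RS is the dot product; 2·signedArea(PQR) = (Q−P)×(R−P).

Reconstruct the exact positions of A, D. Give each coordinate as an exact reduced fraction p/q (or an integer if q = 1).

1. A_x = 7  [A is the midpoint of BC]
2. A_y = 9  [A is the midpoint of BC]
   → A = (7, 9)
3. D_x = 49/13  [A, B, D are collinear ∩ ED ⟂ AB]
4. D_y = 180/13  [A, B, D are collinear ∩ ED ⟂ AB]
   → D = (49/13, 180/13)

A = (7, 9)
D = (49/13, 180/13)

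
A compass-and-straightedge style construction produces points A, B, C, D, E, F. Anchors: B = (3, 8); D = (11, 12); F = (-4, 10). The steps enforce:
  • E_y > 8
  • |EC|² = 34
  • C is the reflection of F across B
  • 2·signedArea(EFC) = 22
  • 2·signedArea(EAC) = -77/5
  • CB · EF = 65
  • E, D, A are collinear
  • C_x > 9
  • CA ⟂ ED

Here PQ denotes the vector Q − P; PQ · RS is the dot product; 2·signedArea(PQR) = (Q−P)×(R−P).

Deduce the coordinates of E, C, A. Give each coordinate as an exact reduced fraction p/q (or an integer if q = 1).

A = (39/5, 52/5)
C = (10, 6)
E = (5, 9)

1. C_x = 10  [C is the reflection of F across B]
2. C_y = 6  [C is the reflection of F across B]
   → C = (10, 6)
3. E_x = 5  [2·signedArea(EFC) = 22 ∩ CB · EF = 65]
4. E_y = 9  [2·signedArea(EFC) = 22 ∩ CB · EF = 65]
   → E = (5, 9)
5. A_x = 39/5  [2·signedArea(EAC) = -77/5 ∩ E, D, A are collinear]
6. A_y = 52/5  [2·signedArea(EAC) = -77/5 ∩ E, D, A are collinear]
   → A = (39/5, 52/5)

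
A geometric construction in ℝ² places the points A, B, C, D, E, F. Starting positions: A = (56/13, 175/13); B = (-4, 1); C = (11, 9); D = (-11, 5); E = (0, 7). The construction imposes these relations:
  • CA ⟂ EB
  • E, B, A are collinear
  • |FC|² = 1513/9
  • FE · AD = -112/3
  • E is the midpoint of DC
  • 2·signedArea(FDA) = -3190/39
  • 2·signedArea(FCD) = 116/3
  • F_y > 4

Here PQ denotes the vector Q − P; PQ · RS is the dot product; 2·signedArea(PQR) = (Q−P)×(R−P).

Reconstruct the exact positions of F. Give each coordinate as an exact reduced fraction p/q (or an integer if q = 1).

1. F_x = -4/3  [2·signedArea(FDA) = -3190/39 ∩ FE · AD = -112/3]
2. F_y = 5  [2·signedArea(FDA) = -3190/39 ∩ FE · AD = -112/3]
   → F = (-4/3, 5)

F = (-4/3, 5)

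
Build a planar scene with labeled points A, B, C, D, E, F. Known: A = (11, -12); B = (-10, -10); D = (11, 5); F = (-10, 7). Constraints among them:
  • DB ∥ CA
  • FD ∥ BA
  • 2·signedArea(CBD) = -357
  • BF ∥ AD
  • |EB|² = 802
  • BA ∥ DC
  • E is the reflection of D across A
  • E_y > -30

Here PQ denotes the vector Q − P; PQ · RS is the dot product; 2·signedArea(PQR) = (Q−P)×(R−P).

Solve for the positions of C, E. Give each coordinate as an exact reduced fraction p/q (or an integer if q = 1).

1. C_x = 32  [DB ∥ CA ∩ BA ∥ DC]
2. C_y = 3  [DB ∥ CA ∩ BA ∥ DC]
   → C = (32, 3)
3. E_x = 11  [E is the reflection of D across A]
4. E_y = -29  [E is the reflection of D across A]
   → E = (11, -29)

C = (32, 3)
E = (11, -29)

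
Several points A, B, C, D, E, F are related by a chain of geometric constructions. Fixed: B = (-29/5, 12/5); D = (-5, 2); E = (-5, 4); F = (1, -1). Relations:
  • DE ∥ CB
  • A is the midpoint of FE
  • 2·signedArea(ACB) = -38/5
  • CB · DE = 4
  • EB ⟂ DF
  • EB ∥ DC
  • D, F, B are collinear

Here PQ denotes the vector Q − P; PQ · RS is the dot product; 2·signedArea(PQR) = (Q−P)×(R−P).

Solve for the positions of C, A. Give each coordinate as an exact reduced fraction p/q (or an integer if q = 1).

1. C_x = -29/5  [DE ∥ CB ∩ EB ∥ DC]
2. C_y = 2/5  [DE ∥ CB ∩ EB ∥ DC]
   → C = (-29/5, 2/5)
3. A_x = -2  [A is the midpoint of FE]
4. A_y = 3/2  [A is the midpoint of FE]
   → A = (-2, 3/2)

A = (-2, 3/2)
C = (-29/5, 2/5)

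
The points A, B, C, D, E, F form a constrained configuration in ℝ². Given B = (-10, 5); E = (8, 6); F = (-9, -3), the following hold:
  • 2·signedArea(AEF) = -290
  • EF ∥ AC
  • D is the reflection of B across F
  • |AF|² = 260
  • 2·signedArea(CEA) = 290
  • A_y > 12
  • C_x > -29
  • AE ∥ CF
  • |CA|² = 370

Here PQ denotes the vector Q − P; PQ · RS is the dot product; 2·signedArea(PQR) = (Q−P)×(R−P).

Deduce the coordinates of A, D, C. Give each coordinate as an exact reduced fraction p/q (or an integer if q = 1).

1. A_x = -11  [line 9·x + -17·y + 320 = 0 ∩ |AF|² = 260]
2. A_y = 13  [line 9·x + -17·y + 320 = 0 ∩ |AF|² = 260]
   → A = (-11, 13)
3. D_x = -8  [D is the reflection of B across F]
4. D_y = -11  [D is the reflection of B across F]
   → D = (-8, -11)
5. C_x = -28  [AE ∥ CF ∩ EF ∥ AC]
6. C_y = 4  [AE ∥ CF ∩ EF ∥ AC]
   → C = (-28, 4)

A = (-11, 13)
C = (-28, 4)
D = (-8, -11)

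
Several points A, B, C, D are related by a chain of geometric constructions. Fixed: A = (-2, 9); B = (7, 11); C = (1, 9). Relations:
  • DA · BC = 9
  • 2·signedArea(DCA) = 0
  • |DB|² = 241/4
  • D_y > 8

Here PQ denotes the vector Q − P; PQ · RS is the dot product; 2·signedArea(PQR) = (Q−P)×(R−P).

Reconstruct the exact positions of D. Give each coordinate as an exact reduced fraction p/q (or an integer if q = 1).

D = (-1/2, 9)

1. D_x = -1/2  [2·signedArea(DCA) = 0 ∩ DA · BC = 9]
2. D_y = 9  [2·signedArea(DCA) = 0 ∩ DA · BC = 9]
   → D = (-1/2, 9)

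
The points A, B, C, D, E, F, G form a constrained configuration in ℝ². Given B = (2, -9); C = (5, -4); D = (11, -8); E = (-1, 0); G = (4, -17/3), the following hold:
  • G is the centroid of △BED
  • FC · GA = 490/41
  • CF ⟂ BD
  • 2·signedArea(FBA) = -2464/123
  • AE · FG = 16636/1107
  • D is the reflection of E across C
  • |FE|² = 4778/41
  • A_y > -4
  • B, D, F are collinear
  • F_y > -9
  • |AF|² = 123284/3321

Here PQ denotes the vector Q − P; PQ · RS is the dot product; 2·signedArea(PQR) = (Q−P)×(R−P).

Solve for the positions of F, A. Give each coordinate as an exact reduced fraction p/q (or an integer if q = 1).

1. F_x = 226/41  [B, D, F are collinear ∩ CF ⟂ BD]
2. F_y = -353/41  [B, D, F are collinear ∩ CF ⟂ BD]
   → F = (226/41, -353/41)
3. A_x = 8/3  [AE · FG = 16636/1107 ∩ FC · GA = 490/41]
4. A_y = -29/9  [AE · FG = 16636/1107 ∩ FC · GA = 490/41]
   → A = (8/3, -29/9)

A = (8/3, -29/9)
F = (226/41, -353/41)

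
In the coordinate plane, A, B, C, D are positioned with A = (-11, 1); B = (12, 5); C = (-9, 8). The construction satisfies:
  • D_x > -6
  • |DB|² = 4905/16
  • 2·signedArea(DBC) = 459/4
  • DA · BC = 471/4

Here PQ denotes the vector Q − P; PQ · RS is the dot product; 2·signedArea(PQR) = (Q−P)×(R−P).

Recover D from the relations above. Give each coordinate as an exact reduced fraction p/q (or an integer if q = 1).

D = (-21/4, 2)

1. D_x = -21/4  [DA · BC = 471/4 ∩ 2·signedArea(DBC) = 459/4]
2. D_y = 2  [DA · BC = 471/4 ∩ 2·signedArea(DBC) = 459/4]
   → D = (-21/4, 2)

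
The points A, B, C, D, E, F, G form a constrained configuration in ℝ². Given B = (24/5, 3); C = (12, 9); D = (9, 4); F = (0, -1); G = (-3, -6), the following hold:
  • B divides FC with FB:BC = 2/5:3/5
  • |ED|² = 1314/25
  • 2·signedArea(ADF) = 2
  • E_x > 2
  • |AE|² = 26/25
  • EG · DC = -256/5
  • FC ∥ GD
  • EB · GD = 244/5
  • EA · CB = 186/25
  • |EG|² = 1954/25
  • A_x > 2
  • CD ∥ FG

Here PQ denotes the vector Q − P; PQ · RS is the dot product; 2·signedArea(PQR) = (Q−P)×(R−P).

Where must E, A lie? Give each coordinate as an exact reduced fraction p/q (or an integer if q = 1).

A = (11/5, 0)
E = (12/5, 1)

1. E_x = 12/5  [EB · GD = 244/5 ∩ EG · DC = -256/5]
2. E_y = 1  [EB · GD = 244/5 ∩ EG · DC = -256/5]
   → E = (12/5, 1)
3. A_x = 11/5  [EA · CB = 186/25 ∩ 2·signedArea(ADF) = 2]
4. A_y = 0  [EA · CB = 186/25 ∩ 2·signedArea(ADF) = 2]
   → A = (11/5, 0)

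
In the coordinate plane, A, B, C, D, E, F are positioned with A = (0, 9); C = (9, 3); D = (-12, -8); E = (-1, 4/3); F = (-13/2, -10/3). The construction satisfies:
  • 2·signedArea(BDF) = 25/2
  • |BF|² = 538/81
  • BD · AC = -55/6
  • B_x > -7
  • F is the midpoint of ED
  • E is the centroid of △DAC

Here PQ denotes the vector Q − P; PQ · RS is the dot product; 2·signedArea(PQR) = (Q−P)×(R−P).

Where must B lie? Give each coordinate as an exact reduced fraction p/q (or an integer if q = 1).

1. B_x = -37/6  [BD · AC = -55/6 ∩ 2·signedArea(BDF) = 25/2]
2. B_y = -7/9  [BD · AC = -55/6 ∩ 2·signedArea(BDF) = 25/2]
   → B = (-37/6, -7/9)

B = (-37/6, -7/9)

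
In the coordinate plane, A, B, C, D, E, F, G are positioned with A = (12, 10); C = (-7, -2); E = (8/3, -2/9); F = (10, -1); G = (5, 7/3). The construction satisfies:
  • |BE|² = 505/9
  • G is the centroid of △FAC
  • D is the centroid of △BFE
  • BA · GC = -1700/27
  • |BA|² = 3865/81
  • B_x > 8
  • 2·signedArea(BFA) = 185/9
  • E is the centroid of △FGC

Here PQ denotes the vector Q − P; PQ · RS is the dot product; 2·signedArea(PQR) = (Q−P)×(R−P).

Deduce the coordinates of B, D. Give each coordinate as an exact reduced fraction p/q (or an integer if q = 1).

B = (9, 34/9)
D = (65/9, 23/27)

1. B_x = 9  [2·signedArea(BFA) = 185/9 ∩ BA · GC = -1700/27]
2. B_y = 34/9  [2·signedArea(BFA) = 185/9 ∩ BA · GC = -1700/27]
   → B = (9, 34/9)
3. D_x = 65/9  [D is the centroid of △BFE]
4. D_y = 23/27  [D is the centroid of △BFE]
   → D = (65/9, 23/27)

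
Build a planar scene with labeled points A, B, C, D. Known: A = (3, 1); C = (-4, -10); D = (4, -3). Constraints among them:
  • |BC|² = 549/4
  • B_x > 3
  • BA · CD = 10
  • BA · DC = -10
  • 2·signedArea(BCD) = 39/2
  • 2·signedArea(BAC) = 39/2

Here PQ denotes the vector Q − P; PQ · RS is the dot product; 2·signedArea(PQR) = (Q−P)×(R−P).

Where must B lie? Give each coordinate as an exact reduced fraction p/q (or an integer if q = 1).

1. B_x = 7/2  [BA · DC = -10 ∩ 2·signedArea(BCD) = 39/2]
2. B_y = -1  [BA · DC = -10 ∩ 2·signedArea(BCD) = 39/2]
   → B = (7/2, -1)

B = (7/2, -1)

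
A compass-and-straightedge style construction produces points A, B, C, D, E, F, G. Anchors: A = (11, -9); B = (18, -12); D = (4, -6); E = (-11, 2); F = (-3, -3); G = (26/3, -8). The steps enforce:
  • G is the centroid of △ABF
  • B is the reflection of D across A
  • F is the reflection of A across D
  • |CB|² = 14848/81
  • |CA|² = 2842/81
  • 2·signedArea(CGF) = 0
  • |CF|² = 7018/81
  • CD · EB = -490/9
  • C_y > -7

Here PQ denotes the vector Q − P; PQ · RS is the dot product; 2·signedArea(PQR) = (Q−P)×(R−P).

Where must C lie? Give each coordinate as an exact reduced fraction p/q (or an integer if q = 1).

1. C_x = 50/9  [2·signedArea(CGF) = 0 ∩ CD · EB = -490/9]
2. C_y = -20/3  [2·signedArea(CGF) = 0 ∩ CD · EB = -490/9]
   → C = (50/9, -20/3)

C = (50/9, -20/3)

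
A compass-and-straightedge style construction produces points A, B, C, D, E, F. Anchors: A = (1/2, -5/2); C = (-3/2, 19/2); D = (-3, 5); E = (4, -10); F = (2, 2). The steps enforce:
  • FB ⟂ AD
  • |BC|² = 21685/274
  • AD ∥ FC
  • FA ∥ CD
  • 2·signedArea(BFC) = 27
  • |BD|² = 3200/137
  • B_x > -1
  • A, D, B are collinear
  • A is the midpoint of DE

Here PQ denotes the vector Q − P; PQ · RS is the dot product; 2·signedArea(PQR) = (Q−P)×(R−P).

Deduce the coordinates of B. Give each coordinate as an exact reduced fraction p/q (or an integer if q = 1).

B = (-131/137, 85/137)

1. B_x = -131/137  [A, D, B are collinear ∩ FB ⟂ AD]
2. B_y = 85/137  [A, D, B are collinear ∩ FB ⟂ AD]
   → B = (-131/137, 85/137)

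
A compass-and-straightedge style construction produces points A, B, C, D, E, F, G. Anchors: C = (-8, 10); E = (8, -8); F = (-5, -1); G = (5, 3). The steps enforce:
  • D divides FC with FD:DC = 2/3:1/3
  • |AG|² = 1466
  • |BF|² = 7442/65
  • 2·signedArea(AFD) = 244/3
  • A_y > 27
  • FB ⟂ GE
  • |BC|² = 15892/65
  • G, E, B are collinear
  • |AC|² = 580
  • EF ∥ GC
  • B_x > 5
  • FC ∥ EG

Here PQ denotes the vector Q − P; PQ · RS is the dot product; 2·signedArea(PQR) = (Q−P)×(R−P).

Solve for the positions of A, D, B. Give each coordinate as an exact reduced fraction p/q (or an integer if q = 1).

1. D_x = -7  [D divides FC with FD:DC = 2/3:1/3]
2. D_y = 19/3  [D divides FC with FD:DC = 2/3:1/3]
   → D = (-7, 19/3)
3. B_x = 346/65  [G, E, B are collinear ∩ FB ⟂ GE]
4. B_y = 118/65  [G, E, B are collinear ∩ FB ⟂ GE]
   → B = (346/65, 118/65)
5. A_x = -24  [line -22/3·x + -2·y + -120 = 0 ∩ |AC|² = 580]
6. A_y = 28  [line -22/3·x + -2·y + -120 = 0 ∩ |AC|² = 580]
   → A = (-24, 28)

A = (-24, 28)
B = (346/65, 118/65)
D = (-7, 19/3)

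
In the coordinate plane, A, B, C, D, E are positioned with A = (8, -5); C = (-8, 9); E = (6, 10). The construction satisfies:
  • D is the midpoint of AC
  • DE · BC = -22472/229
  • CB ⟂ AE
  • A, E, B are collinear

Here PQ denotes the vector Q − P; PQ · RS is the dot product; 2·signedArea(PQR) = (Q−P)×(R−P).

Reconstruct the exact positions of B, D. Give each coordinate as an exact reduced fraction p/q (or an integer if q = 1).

1. B_x = 1348/229  [A, E, B are collinear ∩ CB ⟂ AE]
2. B_y = 2485/229  [A, E, B are collinear ∩ CB ⟂ AE]
   → B = (1348/229, 2485/229)
3. D_x = 0  [D is the midpoint of AC]
4. D_y = 2  [D is the midpoint of AC]
   → D = (0, 2)

B = (1348/229, 2485/229)
D = (0, 2)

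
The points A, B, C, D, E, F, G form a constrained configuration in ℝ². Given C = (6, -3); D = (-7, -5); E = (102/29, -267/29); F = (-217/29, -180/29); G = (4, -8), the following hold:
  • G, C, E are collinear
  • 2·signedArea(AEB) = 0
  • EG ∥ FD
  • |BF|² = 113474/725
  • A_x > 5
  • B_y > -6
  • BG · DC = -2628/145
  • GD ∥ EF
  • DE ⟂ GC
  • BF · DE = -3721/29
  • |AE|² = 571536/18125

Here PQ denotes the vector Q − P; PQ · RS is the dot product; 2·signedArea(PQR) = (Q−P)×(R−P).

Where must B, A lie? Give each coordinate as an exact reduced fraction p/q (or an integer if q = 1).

A = (4062/725, -579/145)
B = (726/145, -159/29)

1. B_x = 726/145  [BF · DE = -3721/29 ∩ BG · DC = -2628/145]
2. B_y = -159/29  [BF · DE = -3721/29 ∩ BG · DC = -2628/145]
   → B = (726/145, -159/29)
3. A_x = 4062/725  [line -108/29·x + 216/145·y + 3888/145 = 0 ∩ |AE|² = 571536/18125]
4. A_y = -579/145  [line -108/29·x + 216/145·y + 3888/145 = 0 ∩ |AE|² = 571536/18125]
   → A = (4062/725, -579/145)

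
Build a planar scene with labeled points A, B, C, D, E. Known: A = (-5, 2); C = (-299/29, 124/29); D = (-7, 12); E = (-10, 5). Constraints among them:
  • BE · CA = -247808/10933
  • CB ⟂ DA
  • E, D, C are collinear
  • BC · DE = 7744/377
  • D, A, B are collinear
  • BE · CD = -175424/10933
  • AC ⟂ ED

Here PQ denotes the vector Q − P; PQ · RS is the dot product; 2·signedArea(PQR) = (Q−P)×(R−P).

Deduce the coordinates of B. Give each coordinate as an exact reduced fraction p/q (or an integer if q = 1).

1. B_x = -2127/377  [D, A, B are collinear ∩ CB ⟂ DA]
2. B_y = 1964/377  [D, A, B are collinear ∩ CB ⟂ DA]
   → B = (-2127/377, 1964/377)

B = (-2127/377, 1964/377)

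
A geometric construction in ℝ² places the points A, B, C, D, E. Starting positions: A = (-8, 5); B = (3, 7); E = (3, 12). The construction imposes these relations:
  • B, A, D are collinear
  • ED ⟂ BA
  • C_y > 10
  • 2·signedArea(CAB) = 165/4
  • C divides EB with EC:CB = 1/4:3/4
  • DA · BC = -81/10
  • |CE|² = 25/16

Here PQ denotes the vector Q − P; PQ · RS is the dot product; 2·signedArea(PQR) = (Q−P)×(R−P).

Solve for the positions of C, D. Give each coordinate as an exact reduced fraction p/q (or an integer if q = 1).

1. C_x = 3  [C divides EB with EC:CB = 1/4:3/4]
2. C_y = 43/4  [C divides EB with EC:CB = 1/4:3/4]
   → C = (3, 43/4)
3. D_x = 97/25  [B, A, D are collinear ∩ ED ⟂ BA]
4. D_y = 179/25  [B, A, D are collinear ∩ ED ⟂ BA]
   → D = (97/25, 179/25)

C = (3, 43/4)
D = (97/25, 179/25)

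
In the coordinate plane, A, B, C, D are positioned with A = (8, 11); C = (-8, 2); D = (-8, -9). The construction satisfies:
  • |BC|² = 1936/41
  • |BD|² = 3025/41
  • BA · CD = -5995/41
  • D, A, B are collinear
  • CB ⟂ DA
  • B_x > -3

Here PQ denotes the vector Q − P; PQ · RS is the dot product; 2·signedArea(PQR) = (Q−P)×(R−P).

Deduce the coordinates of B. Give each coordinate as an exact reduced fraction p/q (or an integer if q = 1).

B = (-108/41, -94/41)

1. B_x = -108/41  [D, A, B are collinear ∩ CB ⟂ DA]
2. B_y = -94/41  [D, A, B are collinear ∩ CB ⟂ DA]
   → B = (-108/41, -94/41)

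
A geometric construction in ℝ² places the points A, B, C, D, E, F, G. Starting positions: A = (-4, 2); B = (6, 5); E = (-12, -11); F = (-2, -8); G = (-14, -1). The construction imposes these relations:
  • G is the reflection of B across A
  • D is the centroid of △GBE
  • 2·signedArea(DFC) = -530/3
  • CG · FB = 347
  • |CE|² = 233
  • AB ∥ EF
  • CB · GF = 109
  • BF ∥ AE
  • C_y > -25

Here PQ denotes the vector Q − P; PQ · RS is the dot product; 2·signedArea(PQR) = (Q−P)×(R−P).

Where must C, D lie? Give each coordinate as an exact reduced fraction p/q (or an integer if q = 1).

1. C_x = -20  [CG · FB = 347 ∩ CB · GF = 109]
2. C_y = -24  [CG · FB = 347 ∩ CB · GF = 109]
   → C = (-20, -24)
3. D_x = -20/3  [D is the centroid of △GBE]
4. D_y = -7/3  [D is the centroid of △GBE]
   → D = (-20/3, -7/3)

C = (-20, -24)
D = (-20/3, -7/3)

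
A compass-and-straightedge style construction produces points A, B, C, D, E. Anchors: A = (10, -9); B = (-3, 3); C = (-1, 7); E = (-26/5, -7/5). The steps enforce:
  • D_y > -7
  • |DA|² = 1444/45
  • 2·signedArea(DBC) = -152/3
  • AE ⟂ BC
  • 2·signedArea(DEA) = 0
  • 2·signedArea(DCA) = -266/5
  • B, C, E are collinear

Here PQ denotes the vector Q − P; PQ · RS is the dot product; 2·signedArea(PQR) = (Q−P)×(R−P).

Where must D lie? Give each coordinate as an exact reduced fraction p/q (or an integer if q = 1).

1. D_x = 74/15  [2·signedArea(DEA) = 0 ∩ 2·signedArea(DCA) = -266/5]
2. D_y = -97/15  [2·signedArea(DEA) = 0 ∩ 2·signedArea(DCA) = -266/5]
   → D = (74/15, -97/15)

D = (74/15, -97/15)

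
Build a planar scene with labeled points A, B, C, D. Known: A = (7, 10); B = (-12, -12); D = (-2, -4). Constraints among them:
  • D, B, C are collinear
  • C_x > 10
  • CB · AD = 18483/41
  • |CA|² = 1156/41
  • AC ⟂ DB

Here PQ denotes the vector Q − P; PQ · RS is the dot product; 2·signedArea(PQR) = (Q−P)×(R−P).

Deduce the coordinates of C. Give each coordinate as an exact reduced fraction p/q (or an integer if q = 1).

C = (423/41, 240/41)

1. C_x = 423/41  [D, B, C are collinear ∩ AC ⟂ DB]
2. C_y = 240/41  [D, B, C are collinear ∩ AC ⟂ DB]
   → C = (423/41, 240/41)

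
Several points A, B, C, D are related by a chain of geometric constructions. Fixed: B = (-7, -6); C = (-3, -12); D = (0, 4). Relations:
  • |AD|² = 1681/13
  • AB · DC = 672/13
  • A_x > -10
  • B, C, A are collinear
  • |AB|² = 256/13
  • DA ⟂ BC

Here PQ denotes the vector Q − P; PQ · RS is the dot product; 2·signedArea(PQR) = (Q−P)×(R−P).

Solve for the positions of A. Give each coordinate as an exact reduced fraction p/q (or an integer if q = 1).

A = (-123/13, -30/13)

1. A_x = -123/13  [B, C, A are collinear ∩ DA ⟂ BC]
2. A_y = -30/13  [B, C, A are collinear ∩ DA ⟂ BC]
   → A = (-123/13, -30/13)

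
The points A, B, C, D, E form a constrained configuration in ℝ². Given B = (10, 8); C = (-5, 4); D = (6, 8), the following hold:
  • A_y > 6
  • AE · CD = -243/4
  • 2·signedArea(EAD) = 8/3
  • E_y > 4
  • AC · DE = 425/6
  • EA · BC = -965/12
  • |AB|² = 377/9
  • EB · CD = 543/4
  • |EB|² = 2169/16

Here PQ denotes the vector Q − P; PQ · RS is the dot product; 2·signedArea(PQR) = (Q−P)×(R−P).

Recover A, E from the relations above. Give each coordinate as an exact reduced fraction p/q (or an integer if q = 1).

A = (11/3, 20/3)
E = (-5/4, 5)

1. E_x = -5/4  [line -11·x + -4·y + 25/4 = 0 ∩ |EB|² = 2169/16]
2. E_y = 5  [line -11·x + -4·y + 25/4 = 0 ∩ |EB|² = 2169/16]
   → E = (-5/4, 5)
3. A_x = 11/3  [AE · CD = -243/4 ∩ EA · BC = -965/12]
4. A_y = 20/3  [AE · CD = -243/4 ∩ EA · BC = -965/12]
   → A = (11/3, 20/3)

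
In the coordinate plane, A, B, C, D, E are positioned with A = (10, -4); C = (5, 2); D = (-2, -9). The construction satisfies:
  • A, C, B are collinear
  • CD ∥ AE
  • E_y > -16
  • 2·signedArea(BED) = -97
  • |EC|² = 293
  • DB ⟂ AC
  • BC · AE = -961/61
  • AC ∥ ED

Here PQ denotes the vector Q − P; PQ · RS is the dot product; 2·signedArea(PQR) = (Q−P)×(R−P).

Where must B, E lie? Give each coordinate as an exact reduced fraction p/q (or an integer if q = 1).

1. B_x = 460/61  [A, C, B are collinear ∩ DB ⟂ AC]
2. B_y = -64/61  [A, C, B are collinear ∩ DB ⟂ AC]
   → B = (460/61, -64/61)
3. E_x = 3  [AC ∥ ED ∩ CD ∥ AE]
4. E_y = -15  [AC ∥ ED ∩ CD ∥ AE]
   → E = (3, -15)

B = (460/61, -64/61)
E = (3, -15)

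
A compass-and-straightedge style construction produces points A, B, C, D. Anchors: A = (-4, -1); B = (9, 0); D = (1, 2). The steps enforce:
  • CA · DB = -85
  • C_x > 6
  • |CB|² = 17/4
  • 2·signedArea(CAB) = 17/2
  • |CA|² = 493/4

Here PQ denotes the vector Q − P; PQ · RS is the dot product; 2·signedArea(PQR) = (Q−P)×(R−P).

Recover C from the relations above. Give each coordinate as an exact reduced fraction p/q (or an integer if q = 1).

C = (7, 1/2)

1. C_x = 7  [CA · DB = -85 ∩ 2·signedArea(CAB) = 17/2]
2. C_y = 1/2  [CA · DB = -85 ∩ 2·signedArea(CAB) = 17/2]
   → C = (7, 1/2)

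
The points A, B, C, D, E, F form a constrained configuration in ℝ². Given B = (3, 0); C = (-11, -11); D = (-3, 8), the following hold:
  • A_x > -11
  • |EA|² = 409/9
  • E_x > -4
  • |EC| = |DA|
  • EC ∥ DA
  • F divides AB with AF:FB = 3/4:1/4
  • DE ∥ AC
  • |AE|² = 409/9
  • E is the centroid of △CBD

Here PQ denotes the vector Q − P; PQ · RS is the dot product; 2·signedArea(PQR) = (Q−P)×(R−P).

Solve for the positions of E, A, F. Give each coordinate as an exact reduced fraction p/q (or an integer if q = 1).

A = (-31/3, -2)
E = (-11/3, -1)
F = (-1/3, -1/2)

1. E_x = -11/3  [E is the centroid of △CBD]
2. E_y = -1  [E is the centroid of △CBD]
   → E = (-11/3, -1)
3. A_x = -31/3  [DE ∥ AC ∩ EC ∥ DA]
4. A_y = -2  [DE ∥ AC ∩ EC ∥ DA]
   → A = (-31/3, -2)
5. F_x = -1/3  [F divides AB with AF:FB = 3/4:1/4]
6. F_y = -1/2  [F divides AB with AF:FB = 3/4:1/4]
   → F = (-1/3, -1/2)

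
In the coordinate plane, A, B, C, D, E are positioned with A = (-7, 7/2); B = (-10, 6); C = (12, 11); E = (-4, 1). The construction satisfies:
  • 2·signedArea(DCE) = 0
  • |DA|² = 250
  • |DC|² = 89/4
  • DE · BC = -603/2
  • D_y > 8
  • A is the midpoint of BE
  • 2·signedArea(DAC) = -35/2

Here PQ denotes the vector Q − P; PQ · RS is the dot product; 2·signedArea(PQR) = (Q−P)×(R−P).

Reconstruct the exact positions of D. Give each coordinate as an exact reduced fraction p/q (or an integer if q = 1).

1. D_x = 8  [2·signedArea(DCE) = 0 ∩ DE · BC = -603/2]
2. D_y = 17/2  [2·signedArea(DCE) = 0 ∩ DE · BC = -603/2]
   → D = (8, 17/2)

D = (8, 17/2)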